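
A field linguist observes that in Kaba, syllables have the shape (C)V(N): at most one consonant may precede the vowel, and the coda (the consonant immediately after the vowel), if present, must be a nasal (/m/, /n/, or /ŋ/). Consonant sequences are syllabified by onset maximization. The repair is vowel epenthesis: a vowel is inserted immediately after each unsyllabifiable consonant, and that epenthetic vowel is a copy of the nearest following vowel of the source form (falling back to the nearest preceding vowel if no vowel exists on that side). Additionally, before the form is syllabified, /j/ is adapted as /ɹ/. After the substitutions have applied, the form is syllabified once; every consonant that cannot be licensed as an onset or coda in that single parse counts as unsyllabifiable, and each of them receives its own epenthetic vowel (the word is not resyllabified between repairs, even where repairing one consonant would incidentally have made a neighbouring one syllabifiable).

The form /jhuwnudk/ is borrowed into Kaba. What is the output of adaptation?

ɹuhuwunuduku

Substitution: /j/ → /ɹ/, giving /ɹhuwnudk/.
The consonants /ɹ/, /w/, /d/, /k/ cannot be parsed into a legal (C)V(N) syllable (only a nasal (/m/, /n/, or /ŋ/) is licensed in coda position; onsets are limited to one consonant).
Inserting the epenthetic vowel yields /ɹ/ → /ɹu/, /w/ → /wu/, /d/ → /du/, /k/ → /ku/.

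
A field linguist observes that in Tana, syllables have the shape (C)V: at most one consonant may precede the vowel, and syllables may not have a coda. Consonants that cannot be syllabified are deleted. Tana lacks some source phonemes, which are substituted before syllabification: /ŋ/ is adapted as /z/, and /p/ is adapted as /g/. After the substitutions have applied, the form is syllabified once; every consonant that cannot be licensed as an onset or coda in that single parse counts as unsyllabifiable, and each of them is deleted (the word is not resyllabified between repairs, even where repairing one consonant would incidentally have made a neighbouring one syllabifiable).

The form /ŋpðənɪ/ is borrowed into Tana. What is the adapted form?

ðənɪ

Substitution: /ŋ/ → /z/, /p/ → /g/, giving /zgðənɪ/.
Syllabifying with onset maximization leaves /z/, /g/ stranded (no codas are permitted; onsets are limited to one consonant).
Each unlicensed consonant is deleted: /z/, /g/.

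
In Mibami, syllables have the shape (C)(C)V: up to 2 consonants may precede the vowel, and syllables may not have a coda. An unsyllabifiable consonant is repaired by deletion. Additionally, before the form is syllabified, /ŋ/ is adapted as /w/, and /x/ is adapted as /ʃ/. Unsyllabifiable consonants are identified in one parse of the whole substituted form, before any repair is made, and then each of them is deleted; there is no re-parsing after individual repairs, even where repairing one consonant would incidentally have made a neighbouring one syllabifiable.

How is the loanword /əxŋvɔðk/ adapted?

əwvɔ

Substitution: /x/ → /ʃ/, /ŋ/ → /w/, giving /əʃwvɔðk/.
Syllabifying with onset maximization leaves /ʃ/, /ð/, /k/ stranded (no codas are permitted; onsets may contain at most 2 consonants).
Deletion applies to /ʃ/, /ð/, /k/.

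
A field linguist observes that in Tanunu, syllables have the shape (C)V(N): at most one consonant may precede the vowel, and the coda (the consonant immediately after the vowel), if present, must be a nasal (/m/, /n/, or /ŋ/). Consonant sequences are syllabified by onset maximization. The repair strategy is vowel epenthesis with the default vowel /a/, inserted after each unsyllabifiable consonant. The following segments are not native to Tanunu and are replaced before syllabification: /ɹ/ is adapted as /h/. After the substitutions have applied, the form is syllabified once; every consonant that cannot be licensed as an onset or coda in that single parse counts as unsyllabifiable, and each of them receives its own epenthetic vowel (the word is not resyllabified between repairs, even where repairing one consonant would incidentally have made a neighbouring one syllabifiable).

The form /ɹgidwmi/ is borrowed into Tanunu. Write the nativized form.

hagidawami

Substitution: /ɹ/ → /h/, giving /hgidwmi/.
Syllabifying with onset maximization leaves /h/, /d/, /w/ stranded (only a nasal (/m/, /n/, or /ŋ/) is licensed in coda position; onsets are limited to one consonant).
Epenthesis after each stranded consonant: /h/ → /ha/, /d/ → /da/, /w/ → /wa/.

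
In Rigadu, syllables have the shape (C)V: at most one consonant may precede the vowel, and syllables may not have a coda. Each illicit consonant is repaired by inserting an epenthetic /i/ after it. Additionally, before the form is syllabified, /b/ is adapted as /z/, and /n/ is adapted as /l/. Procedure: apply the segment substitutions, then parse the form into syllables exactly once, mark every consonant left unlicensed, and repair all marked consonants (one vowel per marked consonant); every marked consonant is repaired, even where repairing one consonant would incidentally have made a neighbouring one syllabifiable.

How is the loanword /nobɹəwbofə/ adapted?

Substitution: /n/ → /l/, /b/ → /z/, giving /lozɹəwzofə/.
Syllabifying with onset maximization leaves /z/, /w/ stranded (no codas are permitted; onsets are limited to one consonant).
Each unlicensed consonant becomes the onset of a new syllable: /z/ → /zi/, /w/ → /wi/.

loziɹəwizofə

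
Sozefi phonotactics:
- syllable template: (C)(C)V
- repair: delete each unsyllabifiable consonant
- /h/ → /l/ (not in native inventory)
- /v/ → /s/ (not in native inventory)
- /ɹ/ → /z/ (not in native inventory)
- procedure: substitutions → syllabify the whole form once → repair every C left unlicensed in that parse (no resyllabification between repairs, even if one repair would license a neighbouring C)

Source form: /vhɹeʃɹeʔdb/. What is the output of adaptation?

Substitution: /v/ → /s/, /h/ → /l/, /ɹ/ → /z/, giving /slzeʃzeʔdb/.
Under (C)(C)V, the unsyllabifiable consonants are /s/, /ʔ/, /d/, /b/ (no codas are permitted; onsets may contain at most 2 consonants).
Each unlicensed consonant is deleted: /s/, /ʔ/, /d/, /b/.

lzeʃze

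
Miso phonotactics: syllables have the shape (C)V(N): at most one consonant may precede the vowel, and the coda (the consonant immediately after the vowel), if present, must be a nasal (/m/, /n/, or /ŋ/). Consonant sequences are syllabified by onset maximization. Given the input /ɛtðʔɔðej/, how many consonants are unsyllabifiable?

Syllabifying with onset maximization leaves /t/, /ð/, /j/ stranded (only a nasal (/m/, /n/, or /ŋ/) is licensed in coda position; onsets are limited to one consonant).

3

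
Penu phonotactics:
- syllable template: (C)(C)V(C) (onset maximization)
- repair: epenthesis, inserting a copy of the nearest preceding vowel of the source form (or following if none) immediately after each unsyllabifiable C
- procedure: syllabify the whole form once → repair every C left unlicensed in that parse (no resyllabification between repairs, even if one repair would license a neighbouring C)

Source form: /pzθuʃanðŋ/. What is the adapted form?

Syllabifying with onset maximization leaves /p/, /ð/, /ŋ/ stranded (at most one coda consonant is licensed; onsets may contain at most 2 consonants).
Each unlicensed consonant becomes the onset of a new syllable: /p/ → /pu/, /ð/ → /ða/, /ŋ/ → /ŋa/.

puzθuʃanðaŋa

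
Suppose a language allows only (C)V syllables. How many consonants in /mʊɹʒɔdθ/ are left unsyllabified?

Syllabifying with onset maximization leaves /ɹ/, /d/, /θ/ stranded (no codas are permitted; onsets are limited to one consonant).

3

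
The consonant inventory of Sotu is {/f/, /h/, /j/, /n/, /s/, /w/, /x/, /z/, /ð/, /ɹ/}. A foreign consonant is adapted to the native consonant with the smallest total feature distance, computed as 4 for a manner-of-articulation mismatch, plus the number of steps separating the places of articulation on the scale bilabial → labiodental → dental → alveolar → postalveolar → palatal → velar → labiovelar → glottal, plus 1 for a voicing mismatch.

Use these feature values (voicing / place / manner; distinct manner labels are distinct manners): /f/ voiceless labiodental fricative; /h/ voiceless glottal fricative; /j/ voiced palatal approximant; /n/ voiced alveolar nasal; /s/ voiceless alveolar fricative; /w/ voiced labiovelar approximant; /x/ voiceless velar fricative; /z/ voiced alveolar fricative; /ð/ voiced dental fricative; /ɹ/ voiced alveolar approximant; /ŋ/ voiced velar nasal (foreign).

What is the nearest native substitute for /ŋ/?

n

/n/ is closest: same manner (nasal), place distance 3 (velar→alveolar), same voicing; total 3. Next closest is /j/ at distance 5.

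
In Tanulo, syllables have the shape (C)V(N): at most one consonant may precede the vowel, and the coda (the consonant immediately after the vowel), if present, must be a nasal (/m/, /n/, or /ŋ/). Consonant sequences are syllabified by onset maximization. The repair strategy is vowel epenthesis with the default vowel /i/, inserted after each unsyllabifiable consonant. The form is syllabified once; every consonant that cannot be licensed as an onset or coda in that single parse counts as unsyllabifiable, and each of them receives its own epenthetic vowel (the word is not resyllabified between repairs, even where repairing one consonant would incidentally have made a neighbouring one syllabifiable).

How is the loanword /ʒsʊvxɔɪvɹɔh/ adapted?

ʒisʊvixɔɪviɹɔhi

Syllabifying with onset maximization leaves /ʒ/, /v/, /v/, /h/ stranded (only a nasal (/m/, /n/, or /ŋ/) is licensed in coda position; onsets are limited to one consonant).
Epenthesis after each stranded consonant: /ʒ/ → /ʒi/, /v/ → /vi/, /v/ → /vi/, /h/ → /hi/.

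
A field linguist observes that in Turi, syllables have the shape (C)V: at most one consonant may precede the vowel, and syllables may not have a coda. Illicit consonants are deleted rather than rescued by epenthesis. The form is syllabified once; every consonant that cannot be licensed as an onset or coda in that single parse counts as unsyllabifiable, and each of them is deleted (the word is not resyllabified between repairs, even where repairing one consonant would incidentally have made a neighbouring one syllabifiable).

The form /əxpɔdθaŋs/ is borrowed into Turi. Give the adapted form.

Syllabifying with onset maximization leaves /x/, /d/, /ŋ/, /s/ stranded (no codas are permitted; onsets are limited to one consonant).
Each unlicensed consonant is deleted: /x/, /d/, /ŋ/, /s/.

əpɔθa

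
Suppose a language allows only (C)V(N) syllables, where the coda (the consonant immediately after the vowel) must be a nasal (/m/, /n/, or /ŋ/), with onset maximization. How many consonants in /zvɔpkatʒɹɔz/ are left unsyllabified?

5

Under (C)V(N), the unsyllabifiable consonants are /z/, /p/, /t/, /ʒ/, /z/ (only a nasal (/m/, /n/, or /ŋ/) is licensed in coda position; onsets are limited to one consonant).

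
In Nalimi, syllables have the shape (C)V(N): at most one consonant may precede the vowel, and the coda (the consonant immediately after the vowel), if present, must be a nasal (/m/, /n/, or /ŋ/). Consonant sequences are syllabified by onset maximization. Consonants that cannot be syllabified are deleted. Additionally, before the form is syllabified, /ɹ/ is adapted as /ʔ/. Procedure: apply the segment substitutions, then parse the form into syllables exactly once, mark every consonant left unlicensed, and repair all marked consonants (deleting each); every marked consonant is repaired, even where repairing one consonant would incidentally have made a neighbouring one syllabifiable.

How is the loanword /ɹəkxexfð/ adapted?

ʔəxe

Substitution: /ɹ/ → /ʔ/, giving /ʔəkxexfð/.
Under (C)V(N), the unsyllabifiable consonants are /k/, /x/, /f/, /ð/ (only a nasal (/m/, /n/, or /ŋ/) is licensed in coda position; onsets are limited to one consonant).
Deleting the stranded consonants removes /k/, /x/, /f/, /ð/.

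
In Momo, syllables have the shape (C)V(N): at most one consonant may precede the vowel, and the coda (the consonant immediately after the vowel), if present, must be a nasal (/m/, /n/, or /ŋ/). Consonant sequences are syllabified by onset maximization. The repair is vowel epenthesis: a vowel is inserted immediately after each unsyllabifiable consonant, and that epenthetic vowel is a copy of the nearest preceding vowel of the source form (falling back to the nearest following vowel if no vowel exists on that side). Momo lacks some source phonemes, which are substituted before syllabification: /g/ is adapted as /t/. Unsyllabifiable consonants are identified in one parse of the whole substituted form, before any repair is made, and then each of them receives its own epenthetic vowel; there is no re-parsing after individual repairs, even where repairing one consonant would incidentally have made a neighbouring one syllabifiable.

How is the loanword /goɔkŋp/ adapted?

toɔkɔŋɔpɔ

Substitution: /g/ → /t/, giving /toɔkŋp/.
The consonants /k/, /ŋ/, /p/ cannot be parsed into a legal (C)V(N) syllable (only a nasal (/m/, /n/, or /ŋ/) is licensed in coda position; onsets are limited to one consonant).
Inserting the epenthetic vowel yields /k/ → /kɔ/, /ŋ/ → /ŋɔ/, /p/ → /pɔ/.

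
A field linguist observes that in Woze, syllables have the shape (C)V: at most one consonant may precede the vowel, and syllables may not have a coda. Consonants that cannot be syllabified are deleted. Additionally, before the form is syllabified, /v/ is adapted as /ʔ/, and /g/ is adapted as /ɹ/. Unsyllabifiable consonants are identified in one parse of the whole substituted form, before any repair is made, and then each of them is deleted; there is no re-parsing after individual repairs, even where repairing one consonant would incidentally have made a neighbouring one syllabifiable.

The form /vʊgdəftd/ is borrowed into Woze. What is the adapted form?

ʔʊdə

Substitution: /v/ → /ʔ/, /g/ → /ɹ/, giving /ʔʊɹdəftd/.
Syllabifying with onset maximization leaves /ɹ/, /f/, /t/, /d/ stranded (no codas are permitted; onsets are limited to one consonant).
Deletion applies to /ɹ/, /f/, /t/, /d/.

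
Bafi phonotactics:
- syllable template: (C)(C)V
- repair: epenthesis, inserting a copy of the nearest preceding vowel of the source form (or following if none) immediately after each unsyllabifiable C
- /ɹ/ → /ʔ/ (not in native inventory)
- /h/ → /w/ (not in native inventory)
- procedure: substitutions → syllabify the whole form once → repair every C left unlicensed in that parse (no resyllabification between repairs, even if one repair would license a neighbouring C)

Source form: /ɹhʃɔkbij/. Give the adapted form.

Substitution: /ɹ/ → /ʔ/, /h/ → /w/, giving /ʔwʃɔkbij/.
The consonants /ʔ/, /j/ cannot be parsed into a legal (C)(C)V syllable (no codas are permitted; onsets may contain at most 2 consonants).
Inserting the epenthetic vowel yields /ʔ/ → /ʔɔ/, /j/ → /ji/.

ʔɔwʃɔkbiji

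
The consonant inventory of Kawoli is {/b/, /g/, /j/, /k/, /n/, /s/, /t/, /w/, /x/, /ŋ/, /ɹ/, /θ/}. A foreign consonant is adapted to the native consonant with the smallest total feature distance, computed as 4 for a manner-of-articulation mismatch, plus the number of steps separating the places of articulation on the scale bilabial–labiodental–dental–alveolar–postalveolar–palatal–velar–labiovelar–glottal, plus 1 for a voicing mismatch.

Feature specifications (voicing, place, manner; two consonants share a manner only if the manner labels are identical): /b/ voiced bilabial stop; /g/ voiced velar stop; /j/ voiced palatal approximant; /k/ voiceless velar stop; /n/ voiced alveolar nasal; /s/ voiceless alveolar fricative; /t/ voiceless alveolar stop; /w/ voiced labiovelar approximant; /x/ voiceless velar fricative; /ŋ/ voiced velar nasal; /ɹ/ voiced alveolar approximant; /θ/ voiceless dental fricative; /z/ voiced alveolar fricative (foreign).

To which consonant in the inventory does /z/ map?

/s/ is closest: same manner (fricative), place distance 0 (alveolar→alveolar), voicing differs (+1); total 1. Next closest is /θ/ at distance 2.

s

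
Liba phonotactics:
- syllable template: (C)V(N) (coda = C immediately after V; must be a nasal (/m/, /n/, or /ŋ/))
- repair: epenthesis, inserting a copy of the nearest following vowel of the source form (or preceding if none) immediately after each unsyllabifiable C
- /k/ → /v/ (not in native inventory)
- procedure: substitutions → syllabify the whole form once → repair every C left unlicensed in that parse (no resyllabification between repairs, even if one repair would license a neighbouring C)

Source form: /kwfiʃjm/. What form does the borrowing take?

viwifiʃijimi

Substitution: /k/ → /v/, giving /vwfiʃjm/.
The consonants /v/, /w/, /ʃ/, /j/, /m/ cannot be parsed into a legal (C)V(N) syllable (only a nasal (/m/, /n/, or /ŋ/) is licensed in coda position; onsets are limited to one consonant).
Inserting the epenthetic vowel yields /v/ → /vi/, /w/ → /wi/, /ʃ/ → /ʃi/, /j/ → /ji/, /m/ → /mi/.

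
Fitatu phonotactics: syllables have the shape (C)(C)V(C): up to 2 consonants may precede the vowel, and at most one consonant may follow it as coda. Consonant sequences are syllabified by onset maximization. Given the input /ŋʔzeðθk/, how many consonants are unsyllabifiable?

3

Under (C)(C)V(C), the unsyllabifiable consonants are /ŋ/, /θ/, /k/ (at most one coda consonant is licensed; onsets may contain at most 2 consonants).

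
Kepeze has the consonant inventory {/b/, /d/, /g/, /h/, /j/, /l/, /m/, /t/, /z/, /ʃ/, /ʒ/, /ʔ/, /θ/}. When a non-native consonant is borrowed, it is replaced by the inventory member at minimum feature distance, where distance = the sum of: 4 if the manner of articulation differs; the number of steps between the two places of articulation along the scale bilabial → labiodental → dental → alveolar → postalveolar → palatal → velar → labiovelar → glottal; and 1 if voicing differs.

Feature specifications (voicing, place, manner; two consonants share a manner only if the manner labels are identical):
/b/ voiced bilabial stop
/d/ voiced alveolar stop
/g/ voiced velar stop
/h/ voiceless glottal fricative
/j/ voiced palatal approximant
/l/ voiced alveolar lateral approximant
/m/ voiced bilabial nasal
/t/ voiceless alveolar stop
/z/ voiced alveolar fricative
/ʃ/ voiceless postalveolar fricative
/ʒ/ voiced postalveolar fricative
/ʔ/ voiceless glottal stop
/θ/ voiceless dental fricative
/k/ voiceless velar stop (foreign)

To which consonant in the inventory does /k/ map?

g

/g/ is closest: same manner (stop), place distance 0 (velar→velar), voicing differs (+1); total 1. Next closest is /ʔ/ at distance 2.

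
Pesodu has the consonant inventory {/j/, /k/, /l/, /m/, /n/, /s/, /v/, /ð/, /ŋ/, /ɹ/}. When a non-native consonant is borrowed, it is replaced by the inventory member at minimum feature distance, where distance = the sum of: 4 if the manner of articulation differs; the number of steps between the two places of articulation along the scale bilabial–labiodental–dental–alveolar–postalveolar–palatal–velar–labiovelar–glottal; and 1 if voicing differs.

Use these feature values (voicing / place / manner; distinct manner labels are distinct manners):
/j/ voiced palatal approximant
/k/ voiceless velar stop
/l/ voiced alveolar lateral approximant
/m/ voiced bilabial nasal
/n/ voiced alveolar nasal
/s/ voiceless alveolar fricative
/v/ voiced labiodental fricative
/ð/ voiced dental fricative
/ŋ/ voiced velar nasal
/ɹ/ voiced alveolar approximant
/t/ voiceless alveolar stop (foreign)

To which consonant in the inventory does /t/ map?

/k/ is closest: same manner (stop), place distance 3 (alveolar→velar), same voicing; total 3. Next closest is /s/ at distance 4.

k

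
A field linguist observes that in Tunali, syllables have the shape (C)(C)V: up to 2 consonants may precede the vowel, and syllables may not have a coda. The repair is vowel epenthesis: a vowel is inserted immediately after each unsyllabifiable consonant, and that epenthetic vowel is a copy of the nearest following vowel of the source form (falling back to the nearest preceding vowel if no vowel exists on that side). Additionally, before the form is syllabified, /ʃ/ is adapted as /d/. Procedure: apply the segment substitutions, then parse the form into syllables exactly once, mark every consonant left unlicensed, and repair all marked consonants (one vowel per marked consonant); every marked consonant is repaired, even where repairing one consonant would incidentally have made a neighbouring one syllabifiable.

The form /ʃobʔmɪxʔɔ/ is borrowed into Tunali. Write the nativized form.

dobɪʔmɪxʔɔ

Substitution: /ʃ/ → /d/, giving /dobʔmɪxʔɔ/.
The consonants /b/ cannot be parsed into a legal (C)(C)V syllable (no codas are permitted; onsets may contain at most 2 consonants).
Each unlicensed consonant becomes the onset of a new syllable: /b/ → /bɪ/.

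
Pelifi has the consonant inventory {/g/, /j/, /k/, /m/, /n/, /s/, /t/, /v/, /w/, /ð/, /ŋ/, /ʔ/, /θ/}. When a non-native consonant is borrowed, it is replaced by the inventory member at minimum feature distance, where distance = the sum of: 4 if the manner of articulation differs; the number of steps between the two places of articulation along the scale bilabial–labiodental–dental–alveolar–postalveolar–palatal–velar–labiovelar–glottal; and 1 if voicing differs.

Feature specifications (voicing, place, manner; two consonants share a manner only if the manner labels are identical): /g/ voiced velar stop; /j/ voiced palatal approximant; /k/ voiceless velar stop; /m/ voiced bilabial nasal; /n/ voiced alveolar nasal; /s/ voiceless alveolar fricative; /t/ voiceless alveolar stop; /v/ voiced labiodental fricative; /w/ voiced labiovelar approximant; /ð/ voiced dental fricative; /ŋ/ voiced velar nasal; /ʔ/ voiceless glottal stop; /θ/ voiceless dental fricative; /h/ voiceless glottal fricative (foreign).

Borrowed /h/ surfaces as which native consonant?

ʔ

/ʔ/ is closest: manner differs (fricative→stop, +4), place distance 0 (glottal→glottal), same voicing; total 4. Next closest is /s/ at distance 5.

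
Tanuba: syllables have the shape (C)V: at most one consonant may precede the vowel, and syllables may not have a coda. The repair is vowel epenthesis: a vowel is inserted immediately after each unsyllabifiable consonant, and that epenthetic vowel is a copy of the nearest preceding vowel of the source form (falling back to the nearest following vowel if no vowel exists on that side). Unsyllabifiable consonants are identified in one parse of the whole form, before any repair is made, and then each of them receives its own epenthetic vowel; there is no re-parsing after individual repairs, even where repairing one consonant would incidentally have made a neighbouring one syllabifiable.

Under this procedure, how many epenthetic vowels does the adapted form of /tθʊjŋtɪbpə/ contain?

The unsyllabifiable consonants are /t/, /j/, /ŋ/, /b/; each receives one epenthetic vowel.

4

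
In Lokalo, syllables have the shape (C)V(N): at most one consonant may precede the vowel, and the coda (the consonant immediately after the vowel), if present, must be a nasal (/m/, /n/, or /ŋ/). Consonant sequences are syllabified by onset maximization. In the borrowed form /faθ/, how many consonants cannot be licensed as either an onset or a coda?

1

Under (C)V(N), the unsyllabifiable consonants are /θ/ (only a nasal (/m/, /n/, or /ŋ/) is licensed in coda position; onsets are limited to one consonant).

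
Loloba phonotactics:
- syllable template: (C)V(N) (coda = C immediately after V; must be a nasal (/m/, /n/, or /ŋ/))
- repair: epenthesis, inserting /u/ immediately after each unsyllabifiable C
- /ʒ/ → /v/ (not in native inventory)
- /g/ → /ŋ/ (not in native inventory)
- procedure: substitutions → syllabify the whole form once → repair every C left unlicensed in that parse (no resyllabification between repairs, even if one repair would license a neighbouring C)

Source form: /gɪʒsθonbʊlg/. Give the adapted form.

ŋɪvusuθonbʊluŋu

Substitution: /g/ → /ŋ/, /ʒ/ → /v/, giving /ŋɪvsθonbʊlŋ/.
The consonants /v/, /s/, /l/, /ŋ/ cannot be parsed into a legal (C)V(N) syllable (only a nasal (/m/, /n/, or /ŋ/) is licensed in coda position; onsets are limited to one consonant).
Inserting the epenthetic vowel yields /v/ → /vu/, /s/ → /su/, /l/ → /lu/, /ŋ/ → /ŋu/.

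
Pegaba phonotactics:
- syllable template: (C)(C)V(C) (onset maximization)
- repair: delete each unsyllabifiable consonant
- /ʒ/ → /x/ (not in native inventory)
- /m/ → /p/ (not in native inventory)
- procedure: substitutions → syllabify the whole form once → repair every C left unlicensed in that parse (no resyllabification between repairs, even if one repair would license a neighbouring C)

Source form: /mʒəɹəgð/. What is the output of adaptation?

Substitution: /m/ → /p/, /ʒ/ → /x/, giving /pxəɹəgð/.
Under (C)(C)V(C), the unsyllabifiable consonants are /ð/ (at most one coda consonant is licensed; onsets may contain at most 2 consonants).
Deleting the stranded consonants removes /ð/.

pxəɹəg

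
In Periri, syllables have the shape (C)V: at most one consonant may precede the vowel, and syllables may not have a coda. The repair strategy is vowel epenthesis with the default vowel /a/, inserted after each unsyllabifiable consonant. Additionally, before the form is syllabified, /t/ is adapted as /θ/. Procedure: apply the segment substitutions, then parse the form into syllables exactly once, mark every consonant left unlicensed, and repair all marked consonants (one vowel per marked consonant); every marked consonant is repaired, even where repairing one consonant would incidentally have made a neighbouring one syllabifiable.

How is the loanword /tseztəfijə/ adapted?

θasezaθəfijə

Substitution: /t/ → /θ/, giving /θsezθəfijə/.
Syllabifying with onset maximization leaves /θ/, /z/ stranded (no codas are permitted; onsets are limited to one consonant).
Inserting the epenthetic vowel yields /θ/ → /θa/, /z/ → /za/.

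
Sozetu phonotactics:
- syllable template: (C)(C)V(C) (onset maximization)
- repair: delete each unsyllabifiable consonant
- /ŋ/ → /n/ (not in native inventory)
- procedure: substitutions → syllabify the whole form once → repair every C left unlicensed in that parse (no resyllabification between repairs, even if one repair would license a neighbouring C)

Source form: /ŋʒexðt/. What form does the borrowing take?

nʒex

Substitution: /ŋ/ → /n/, giving /nʒexðt/.
The consonants /ð/, /t/ cannot be parsed into a legal (C)(C)V(C) syllable (at most one coda consonant is licensed; onsets may contain at most 2 consonants).
Deletion applies to /ð/, /t/.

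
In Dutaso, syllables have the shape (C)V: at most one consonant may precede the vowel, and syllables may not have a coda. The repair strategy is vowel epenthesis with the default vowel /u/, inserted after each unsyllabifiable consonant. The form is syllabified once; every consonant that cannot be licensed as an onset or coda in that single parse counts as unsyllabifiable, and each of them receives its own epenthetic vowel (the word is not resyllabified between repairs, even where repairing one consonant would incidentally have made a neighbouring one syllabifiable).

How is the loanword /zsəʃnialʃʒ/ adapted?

zusəʃunialuʃuʒu

The consonants /z/, /ʃ/, /l/, /ʃ/, /ʒ/ cannot be parsed into a legal (C)V syllable (no codas are permitted; onsets are limited to one consonant).
Each unlicensed consonant becomes the onset of a new syllable: /z/ → /zu/, /ʃ/ → /ʃu/, /l/ → /lu/, /ʃ/ → /ʃu/, /ʒ/ → /ʒu/.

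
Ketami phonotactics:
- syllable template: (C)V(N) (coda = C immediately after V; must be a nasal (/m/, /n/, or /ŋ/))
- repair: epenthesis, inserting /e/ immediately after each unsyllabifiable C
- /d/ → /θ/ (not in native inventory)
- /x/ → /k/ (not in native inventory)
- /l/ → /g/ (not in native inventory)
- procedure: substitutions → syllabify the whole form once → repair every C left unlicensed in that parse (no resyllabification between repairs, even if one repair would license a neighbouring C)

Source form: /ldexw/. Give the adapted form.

Substitution: /l/ → /g/, /d/ → /θ/, /x/ → /k/, giving /gθekw/.
Under (C)V(N), the unsyllabifiable consonants are /g/, /k/, /w/ (only a nasal (/m/, /n/, or /ŋ/) is licensed in coda position; onsets are limited to one consonant).
Inserting the epenthetic vowel yields /g/ → /ge/, /k/ → /ke/, /w/ → /we/.

geθekewe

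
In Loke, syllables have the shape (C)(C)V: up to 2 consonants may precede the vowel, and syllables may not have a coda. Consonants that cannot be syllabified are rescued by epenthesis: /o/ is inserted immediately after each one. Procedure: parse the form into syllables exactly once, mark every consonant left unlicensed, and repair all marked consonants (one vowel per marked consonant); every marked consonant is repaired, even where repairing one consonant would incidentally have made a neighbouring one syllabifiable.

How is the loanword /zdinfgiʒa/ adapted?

Syllabifying with onset maximization leaves /n/ stranded (no codas are permitted; onsets may contain at most 2 consonants).
Inserting the epenthetic vowel yields /n/ → /no/.

zdinofgiʒa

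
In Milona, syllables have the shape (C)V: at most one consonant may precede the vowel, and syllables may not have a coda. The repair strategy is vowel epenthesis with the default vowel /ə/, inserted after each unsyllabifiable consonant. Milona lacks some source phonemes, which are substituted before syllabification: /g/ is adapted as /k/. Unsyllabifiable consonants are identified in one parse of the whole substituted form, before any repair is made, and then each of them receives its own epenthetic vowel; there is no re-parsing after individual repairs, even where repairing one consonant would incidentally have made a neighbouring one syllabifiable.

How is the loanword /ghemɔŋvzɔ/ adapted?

Substitution: /g/ → /k/, giving /khemɔŋvzɔ/.
The consonants /k/, /ŋ/, /v/ cannot be parsed into a legal (C)V syllable (no codas are permitted; onsets are limited to one consonant).
Inserting the epenthetic vowel yields /k/ → /kə/, /ŋ/ → /ŋə/, /v/ → /və/.

kəhemɔŋəvəzɔ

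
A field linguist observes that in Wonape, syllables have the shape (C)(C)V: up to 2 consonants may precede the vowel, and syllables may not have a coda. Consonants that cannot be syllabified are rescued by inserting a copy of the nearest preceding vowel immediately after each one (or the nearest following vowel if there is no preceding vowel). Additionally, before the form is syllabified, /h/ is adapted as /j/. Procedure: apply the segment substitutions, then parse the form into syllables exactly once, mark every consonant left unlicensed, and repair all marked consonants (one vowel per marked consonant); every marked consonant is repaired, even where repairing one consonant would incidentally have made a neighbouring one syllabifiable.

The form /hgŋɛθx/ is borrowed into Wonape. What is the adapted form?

Substitution: /h/ → /j/, giving /jgŋɛθx/.
Syllabifying with onset maximization leaves /j/, /θ/, /x/ stranded (no codas are permitted; onsets may contain at most 2 consonants).
Epenthesis after each stranded consonant: /j/ → /jɛ/, /θ/ → /θɛ/, /x/ → /xɛ/.

jɛgŋɛθɛxɛ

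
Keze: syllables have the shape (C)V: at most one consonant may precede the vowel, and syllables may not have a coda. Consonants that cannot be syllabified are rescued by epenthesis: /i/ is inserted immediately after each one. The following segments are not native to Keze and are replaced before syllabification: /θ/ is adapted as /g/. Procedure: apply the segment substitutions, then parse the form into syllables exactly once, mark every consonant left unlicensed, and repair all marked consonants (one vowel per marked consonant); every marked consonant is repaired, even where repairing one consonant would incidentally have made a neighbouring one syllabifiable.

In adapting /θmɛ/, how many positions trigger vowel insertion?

1

After substitution the input is /gmɛ/.
The unsyllabifiable consonants are /g/; each receives one epenthetic vowel.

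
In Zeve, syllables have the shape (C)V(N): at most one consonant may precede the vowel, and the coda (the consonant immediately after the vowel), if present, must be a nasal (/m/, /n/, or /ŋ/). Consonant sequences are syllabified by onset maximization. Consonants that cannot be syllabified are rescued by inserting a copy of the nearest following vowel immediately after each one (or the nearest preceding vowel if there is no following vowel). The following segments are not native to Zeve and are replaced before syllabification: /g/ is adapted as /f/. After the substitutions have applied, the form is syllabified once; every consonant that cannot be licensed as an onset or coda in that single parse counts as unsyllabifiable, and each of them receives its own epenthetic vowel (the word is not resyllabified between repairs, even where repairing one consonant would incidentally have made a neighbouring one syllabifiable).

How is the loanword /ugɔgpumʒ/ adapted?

Substitution: /g/ → /f/, giving /ufɔfpumʒ/.
Syllabifying with onset maximization leaves /f/, /ʒ/ stranded (only a nasal (/m/, /n/, or /ŋ/) is licensed in coda position; onsets are limited to one consonant).
Epenthesis after each stranded consonant: /f/ → /fu/, /ʒ/ → /ʒu/.

ufɔfupumʒu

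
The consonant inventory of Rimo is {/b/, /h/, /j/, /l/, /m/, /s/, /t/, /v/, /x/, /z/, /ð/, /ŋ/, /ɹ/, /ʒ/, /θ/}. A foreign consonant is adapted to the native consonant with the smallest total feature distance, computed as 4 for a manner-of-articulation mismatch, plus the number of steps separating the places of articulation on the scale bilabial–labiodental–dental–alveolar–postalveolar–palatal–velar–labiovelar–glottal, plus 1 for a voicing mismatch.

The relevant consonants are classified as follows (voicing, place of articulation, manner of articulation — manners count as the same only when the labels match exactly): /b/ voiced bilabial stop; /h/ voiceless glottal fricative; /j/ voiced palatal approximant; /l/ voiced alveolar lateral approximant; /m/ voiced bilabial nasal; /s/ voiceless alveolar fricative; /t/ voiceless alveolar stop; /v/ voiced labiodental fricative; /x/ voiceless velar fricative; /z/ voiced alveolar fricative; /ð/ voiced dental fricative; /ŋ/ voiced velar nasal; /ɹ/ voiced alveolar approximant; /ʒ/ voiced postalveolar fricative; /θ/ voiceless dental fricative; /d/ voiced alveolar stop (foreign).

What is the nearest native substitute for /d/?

/t/ is closest: same manner (stop), place distance 0 (alveolar→alveolar), voicing differs (+1); total 1. Next closest is /b/ at distance 3.

t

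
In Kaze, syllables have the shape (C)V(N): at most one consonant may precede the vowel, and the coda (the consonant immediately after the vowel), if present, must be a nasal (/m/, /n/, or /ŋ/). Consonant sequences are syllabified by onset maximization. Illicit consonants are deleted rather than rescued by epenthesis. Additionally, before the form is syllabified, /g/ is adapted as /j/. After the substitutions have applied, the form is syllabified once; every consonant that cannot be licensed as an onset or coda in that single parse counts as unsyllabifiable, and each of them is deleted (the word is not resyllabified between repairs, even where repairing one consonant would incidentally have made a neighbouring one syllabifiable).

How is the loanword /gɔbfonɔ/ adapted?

Substitution: /g/ → /j/, giving /jɔbfonɔ/.
The consonants /b/ cannot be parsed into a legal (C)V(N) syllable (only a nasal (/m/, /n/, or /ŋ/) is licensed in coda position; onsets are limited to one consonant).
Deleting the stranded consonants removes /b/.

jɔfonɔ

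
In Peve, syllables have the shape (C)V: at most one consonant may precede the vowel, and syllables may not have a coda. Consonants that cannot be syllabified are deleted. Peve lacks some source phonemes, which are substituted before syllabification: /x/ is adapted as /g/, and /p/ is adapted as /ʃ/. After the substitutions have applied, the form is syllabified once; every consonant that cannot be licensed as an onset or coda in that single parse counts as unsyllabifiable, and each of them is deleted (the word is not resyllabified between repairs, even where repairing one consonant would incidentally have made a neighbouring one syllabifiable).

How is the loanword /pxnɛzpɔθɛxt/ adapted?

Substitution: /p/ → /ʃ/, /x/ → /g/, giving /ʃgnɛzʃɔθɛgt/.
Under (C)V, the unsyllabifiable consonants are /ʃ/, /g/, /z/, /g/, /t/ (no codas are permitted; onsets are limited to one consonant).
Each unlicensed consonant is deleted: /ʃ/, /g/, /z/, /g/, /t/.

nɛʃɔθɛ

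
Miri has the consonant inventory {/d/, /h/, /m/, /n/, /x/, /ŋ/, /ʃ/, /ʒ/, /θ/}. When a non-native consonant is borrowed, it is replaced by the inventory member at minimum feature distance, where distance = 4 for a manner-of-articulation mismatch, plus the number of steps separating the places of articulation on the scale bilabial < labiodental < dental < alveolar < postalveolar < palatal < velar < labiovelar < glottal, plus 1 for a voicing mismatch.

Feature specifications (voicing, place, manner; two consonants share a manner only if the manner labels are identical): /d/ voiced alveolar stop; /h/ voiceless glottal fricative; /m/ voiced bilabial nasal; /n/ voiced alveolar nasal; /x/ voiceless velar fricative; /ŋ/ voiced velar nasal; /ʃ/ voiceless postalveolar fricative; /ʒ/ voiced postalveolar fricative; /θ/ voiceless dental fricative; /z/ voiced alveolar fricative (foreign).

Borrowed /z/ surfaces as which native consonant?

ʒ

/ʒ/ is closest: same manner (fricative), place distance 1 (alveolar→postalveolar), same voicing; total 1. Next closest is /ʃ/ at distance 2.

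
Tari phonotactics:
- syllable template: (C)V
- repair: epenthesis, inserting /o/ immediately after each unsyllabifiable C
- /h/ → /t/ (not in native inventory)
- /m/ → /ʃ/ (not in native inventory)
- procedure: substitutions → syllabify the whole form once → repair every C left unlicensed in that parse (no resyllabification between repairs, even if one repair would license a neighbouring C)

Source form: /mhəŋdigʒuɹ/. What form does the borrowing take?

ʃotəŋodigoʒuɹo

Substitution: /m/ → /ʃ/, /h/ → /t/, giving /ʃtəŋdigʒuɹ/.
Under (C)V, the unsyllabifiable consonants are /ʃ/, /ŋ/, /g/, /ɹ/ (no codas are permitted; onsets are limited to one consonant).
Epenthesis after each stranded consonant: /ʃ/ → /ʃo/, /ŋ/ → /ŋo/, /g/ → /go/, /ɹ/ → /ɹo/.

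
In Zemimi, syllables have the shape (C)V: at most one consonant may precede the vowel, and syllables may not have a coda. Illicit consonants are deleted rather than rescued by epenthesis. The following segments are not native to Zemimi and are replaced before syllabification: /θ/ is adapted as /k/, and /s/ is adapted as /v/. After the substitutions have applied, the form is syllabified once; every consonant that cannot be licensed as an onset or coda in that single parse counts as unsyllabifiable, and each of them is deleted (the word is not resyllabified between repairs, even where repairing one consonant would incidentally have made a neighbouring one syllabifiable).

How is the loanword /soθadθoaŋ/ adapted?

vokakoa

Substitution: /s/ → /v/, /θ/ → /k/, giving /vokadkoaŋ/.
Under (C)V, the unsyllabifiable consonants are /d/, /ŋ/ (no codas are permitted; onsets are limited to one consonant).
Deletion applies to /d/, /ŋ/.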